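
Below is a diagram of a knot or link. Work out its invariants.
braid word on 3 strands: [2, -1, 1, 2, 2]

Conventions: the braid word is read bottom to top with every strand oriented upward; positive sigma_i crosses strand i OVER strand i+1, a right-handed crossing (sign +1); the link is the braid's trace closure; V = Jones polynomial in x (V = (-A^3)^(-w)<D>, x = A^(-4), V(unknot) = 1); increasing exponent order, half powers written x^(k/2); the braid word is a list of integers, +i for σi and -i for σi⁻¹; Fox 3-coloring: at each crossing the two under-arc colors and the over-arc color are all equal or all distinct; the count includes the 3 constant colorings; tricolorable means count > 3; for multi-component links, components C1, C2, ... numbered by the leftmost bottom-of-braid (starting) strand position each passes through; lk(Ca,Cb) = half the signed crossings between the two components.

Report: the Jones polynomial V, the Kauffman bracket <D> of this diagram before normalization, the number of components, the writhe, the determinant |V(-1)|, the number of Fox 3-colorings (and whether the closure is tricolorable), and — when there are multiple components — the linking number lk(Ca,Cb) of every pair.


Jones polynomial: V(x) = -x^(1/2) - x^(3/2) - x^(5/2) + x^(9/2)
<D> = -A^-9 + A^-1 + A^3 + A^7; writhe +3
components 2, writhe +3 (5 crossings)
linking number lk(C1,C2) = 0
3-colorings: 27 of 3^5, det 0 — tricolorable
note: summing lk over 1 pair gives 0


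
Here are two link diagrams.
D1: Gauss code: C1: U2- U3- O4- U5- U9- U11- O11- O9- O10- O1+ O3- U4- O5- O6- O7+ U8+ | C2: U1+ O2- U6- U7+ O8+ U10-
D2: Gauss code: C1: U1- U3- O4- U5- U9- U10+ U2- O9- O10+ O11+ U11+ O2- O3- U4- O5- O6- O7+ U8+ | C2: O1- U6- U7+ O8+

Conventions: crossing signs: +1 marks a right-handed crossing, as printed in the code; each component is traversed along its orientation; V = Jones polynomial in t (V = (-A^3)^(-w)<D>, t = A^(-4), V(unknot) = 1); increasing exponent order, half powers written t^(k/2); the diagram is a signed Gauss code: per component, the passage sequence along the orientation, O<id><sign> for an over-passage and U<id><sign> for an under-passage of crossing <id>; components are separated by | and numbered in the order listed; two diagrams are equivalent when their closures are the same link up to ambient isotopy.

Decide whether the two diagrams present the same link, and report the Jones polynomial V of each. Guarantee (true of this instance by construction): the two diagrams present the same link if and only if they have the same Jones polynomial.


equivalent: yes
V(D1) = t^(-9/2) - t^(-5/2) - t^(-3/2) - t^(-1/2)  (w -5, c 11, <D> = A^-13 + A^-9 + A^-5 - A^3)
V(D2) = t^(-9/2) - t^(-5/2) - t^(-3/2) - t^(-1/2)  (w -3, c 11, <D> = A^-7 + A^-3 + A - A^9)
why: one V(t) for all 2 diagrams — one class (guaranteed)


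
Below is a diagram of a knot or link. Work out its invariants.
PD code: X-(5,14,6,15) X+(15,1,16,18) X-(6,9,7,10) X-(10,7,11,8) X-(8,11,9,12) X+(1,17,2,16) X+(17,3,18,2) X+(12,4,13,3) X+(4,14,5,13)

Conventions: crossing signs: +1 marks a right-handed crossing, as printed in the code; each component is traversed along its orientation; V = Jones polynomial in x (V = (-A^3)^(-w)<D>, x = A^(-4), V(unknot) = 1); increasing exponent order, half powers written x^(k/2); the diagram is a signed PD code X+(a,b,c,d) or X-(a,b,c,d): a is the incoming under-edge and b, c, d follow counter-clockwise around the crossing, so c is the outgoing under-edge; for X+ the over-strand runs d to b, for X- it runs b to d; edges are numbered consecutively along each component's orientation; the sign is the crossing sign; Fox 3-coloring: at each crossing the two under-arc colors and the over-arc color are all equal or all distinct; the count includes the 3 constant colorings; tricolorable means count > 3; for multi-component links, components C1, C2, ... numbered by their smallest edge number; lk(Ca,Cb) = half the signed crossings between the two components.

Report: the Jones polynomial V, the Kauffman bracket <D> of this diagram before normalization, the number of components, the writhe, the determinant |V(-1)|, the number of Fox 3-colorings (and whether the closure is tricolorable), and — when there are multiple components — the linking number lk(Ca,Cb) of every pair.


Jones polynomial: V(x) = -x^-3 + x^-2 - x^-1 + 3 - x + x^2 - x^3
<D> = A^-9 - A^-5 + A^-1 - 3A^3 + A^7 - A^11 + A^15; writhe +1
components 1, writhe +1 (9 crossings)
3-colorings: 27 of 3^9, det 9 — tricolorable
note: |V(-1)| = 9: so tricolorable, since 3 divides 9


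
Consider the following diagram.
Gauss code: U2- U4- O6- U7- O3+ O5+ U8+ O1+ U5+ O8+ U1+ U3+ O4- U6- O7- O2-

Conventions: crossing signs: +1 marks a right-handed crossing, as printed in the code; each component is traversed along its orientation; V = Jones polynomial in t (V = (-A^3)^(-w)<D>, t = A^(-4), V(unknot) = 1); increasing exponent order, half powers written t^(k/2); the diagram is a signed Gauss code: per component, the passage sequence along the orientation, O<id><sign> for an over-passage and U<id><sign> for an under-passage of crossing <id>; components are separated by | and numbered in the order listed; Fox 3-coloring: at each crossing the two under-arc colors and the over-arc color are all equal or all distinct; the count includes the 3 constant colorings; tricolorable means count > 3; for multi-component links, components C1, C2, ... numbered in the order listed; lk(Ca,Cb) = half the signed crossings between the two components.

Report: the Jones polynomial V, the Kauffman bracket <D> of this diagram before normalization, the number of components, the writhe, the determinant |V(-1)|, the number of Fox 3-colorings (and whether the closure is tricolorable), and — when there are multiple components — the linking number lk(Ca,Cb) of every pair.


V = -t^-3 + t^-2 - t^-1 + 3 - t + t^2 - t^3
<D> = -A^-12 + A^-8 - A^-4 + 3 - A^4 + A^8 - A^12 (w = 0)
1 component over 8 crossings, w = 0
27 Fox colorings among 3^8, |V(-1)| = 9: tricolorable
why: |V(-1)| = 9: so tricolorable, since 3 divides 9


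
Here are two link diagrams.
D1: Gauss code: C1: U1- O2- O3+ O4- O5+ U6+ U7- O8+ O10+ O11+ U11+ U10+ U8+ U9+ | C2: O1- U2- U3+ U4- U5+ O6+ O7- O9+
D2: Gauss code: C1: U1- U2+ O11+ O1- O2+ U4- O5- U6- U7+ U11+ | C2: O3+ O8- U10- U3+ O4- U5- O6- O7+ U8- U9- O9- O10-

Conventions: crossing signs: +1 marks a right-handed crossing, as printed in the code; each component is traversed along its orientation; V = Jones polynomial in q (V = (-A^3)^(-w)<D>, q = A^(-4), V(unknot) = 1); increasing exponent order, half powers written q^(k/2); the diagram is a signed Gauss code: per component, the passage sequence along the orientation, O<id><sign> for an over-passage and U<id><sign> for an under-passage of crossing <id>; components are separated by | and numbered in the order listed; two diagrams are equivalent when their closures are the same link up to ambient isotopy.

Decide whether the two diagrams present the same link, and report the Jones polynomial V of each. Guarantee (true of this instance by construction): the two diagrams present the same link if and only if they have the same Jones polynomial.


equivalent: no
D1 (bracket A^7 + A^11; 11 crossings at w = +3): V = -q^(-1/2) - q^(1/2)
D2 (bracket A^-7 + A; 11 crossings at w = -3): V = -q^(-5/2) - q^(-1/2)
key observation: 2 values of V(q) split the 2 diagrams


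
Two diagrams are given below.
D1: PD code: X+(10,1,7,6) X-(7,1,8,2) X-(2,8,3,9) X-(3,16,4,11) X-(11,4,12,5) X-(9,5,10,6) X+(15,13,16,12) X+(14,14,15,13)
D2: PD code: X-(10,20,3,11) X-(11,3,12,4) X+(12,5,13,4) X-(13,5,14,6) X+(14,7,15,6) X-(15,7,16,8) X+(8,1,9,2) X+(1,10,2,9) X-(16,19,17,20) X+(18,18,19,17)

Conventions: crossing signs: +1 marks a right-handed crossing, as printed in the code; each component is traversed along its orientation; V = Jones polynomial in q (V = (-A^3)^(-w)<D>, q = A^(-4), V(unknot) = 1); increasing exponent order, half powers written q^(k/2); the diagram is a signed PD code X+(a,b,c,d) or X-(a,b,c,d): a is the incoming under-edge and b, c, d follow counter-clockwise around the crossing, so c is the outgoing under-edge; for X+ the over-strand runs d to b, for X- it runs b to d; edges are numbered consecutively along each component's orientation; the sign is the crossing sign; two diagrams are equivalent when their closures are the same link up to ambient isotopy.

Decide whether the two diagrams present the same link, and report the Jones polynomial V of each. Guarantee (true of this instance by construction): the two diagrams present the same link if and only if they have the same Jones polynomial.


equivalent: no
D1 (bracket A^-2 + 2A^6 + A^14; 8 crossings at w = -2): V = q^-5 + 2q^-3 + q^-1
D2 (bracket A^-8 + 2 + A^8; 10 crossings at w = 0): V = q^-2 + 2 + q^2
key observation: 2 classes among 2 diagrams; unequal V(q) rules out equality


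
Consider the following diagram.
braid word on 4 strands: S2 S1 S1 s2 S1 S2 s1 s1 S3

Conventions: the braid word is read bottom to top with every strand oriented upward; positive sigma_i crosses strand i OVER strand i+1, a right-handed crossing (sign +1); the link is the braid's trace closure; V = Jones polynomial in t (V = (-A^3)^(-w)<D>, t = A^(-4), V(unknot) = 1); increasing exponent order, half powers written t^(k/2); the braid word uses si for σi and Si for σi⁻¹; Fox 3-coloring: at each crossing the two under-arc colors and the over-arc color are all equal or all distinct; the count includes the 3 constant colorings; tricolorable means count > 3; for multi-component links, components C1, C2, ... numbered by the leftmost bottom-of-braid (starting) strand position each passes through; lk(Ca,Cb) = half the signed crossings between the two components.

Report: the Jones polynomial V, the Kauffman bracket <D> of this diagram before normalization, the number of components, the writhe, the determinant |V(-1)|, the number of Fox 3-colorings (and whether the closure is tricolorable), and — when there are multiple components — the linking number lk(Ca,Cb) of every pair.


V(t) = -t^-5 + t^-4 - t^-3 + 2t^-2 - t^-1 + 2 - t
bracket: A^-13 - 2A^-9 + A^-5 - 2A^-1 + A^3 - A^7 + A^11, w = -3
1 component, writhe -3, over 9 crossings
det 9, colorings 9 of 3^9 — tricolorable
observation: w = -3 shifts under R1 moves; the (-A^3)^(3) factor cancels that in V


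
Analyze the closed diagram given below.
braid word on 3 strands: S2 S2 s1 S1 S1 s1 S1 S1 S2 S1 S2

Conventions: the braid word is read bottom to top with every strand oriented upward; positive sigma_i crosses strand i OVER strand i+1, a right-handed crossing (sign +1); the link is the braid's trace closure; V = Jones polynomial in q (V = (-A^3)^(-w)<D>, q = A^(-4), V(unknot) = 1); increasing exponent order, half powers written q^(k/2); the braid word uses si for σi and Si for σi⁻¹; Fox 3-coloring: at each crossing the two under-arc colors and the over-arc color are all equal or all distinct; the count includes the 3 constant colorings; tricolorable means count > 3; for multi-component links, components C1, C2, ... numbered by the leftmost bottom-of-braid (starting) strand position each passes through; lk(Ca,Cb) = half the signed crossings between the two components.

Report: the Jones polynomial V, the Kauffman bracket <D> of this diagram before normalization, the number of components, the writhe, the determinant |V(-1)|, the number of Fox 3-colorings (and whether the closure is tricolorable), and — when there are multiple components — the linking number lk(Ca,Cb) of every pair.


Jones polynomial: V(q) = -q^(-17/2) + q^(-15/2) - q^(-13/2) + q^(-11/2) - q^(-9/2) - q^(-5/2)
<D> = A^-11 + A^-3 - A + A^5 - A^9 + A^13; writhe -7
components 2, writhe -7 (11 crossings)
linking number lk(C1,C2) = -3
3-colorings: 9 of 3^11, det 6 — tricolorable
note: |V(-1)| = 6: so tricolorable, since 3 divides 6


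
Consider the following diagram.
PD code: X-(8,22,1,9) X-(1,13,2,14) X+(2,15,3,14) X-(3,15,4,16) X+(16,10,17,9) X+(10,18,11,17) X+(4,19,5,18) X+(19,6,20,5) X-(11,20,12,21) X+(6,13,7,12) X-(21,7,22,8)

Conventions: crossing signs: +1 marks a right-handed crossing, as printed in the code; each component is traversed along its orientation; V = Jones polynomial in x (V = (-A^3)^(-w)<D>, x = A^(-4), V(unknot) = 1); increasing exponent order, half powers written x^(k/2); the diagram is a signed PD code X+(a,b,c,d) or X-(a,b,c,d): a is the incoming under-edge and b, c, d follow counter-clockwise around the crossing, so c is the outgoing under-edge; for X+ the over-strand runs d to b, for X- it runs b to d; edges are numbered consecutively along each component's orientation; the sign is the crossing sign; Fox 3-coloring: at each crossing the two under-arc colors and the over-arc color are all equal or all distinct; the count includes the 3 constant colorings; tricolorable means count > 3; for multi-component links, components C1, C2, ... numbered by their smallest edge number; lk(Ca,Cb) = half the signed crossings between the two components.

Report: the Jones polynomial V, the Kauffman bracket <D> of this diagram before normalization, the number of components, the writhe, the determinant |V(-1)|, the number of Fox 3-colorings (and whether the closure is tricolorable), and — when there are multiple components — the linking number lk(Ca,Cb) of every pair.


Jones polynomial: V(x) = x^(-5/2) - 3x^(-3/2) + 3x^(-1/2) - 5x^(1/2) + 4x^(3/2) - 4x^(5/2) + 3x^(7/2) - x^(9/2)
<D> = A^-15 - 3A^-11 + 4A^-7 - 4A^-3 + 5A - 3A^5 + 3A^9 - A^13; writhe +1
components 2, writhe +1 (11 crossings)
linking number lk(C1,C2) = 0
3-colorings: 9 of 3^11, det 24 — tricolorable
note: det 24 = |V(-1)|; divisible by 3, so tricolorable


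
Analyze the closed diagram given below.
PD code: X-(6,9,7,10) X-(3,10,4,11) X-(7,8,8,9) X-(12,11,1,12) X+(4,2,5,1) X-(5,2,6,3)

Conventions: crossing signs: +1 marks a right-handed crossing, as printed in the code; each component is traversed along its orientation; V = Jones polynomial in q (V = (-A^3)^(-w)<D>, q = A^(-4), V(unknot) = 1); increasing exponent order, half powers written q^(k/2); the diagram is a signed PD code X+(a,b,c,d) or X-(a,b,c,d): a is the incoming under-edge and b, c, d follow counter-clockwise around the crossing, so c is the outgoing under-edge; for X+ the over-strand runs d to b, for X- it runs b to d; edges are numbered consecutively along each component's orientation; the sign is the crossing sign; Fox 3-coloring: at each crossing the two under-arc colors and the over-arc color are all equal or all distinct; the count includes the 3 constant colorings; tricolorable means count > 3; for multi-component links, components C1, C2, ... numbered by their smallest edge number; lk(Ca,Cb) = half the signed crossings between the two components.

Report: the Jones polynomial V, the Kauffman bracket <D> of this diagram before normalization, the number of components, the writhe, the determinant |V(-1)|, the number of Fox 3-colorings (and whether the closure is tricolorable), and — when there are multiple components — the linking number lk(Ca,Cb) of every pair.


Jones polynomial: V(q) = 1
<D> = A^-12; writhe -4
components 1, writhe -4 (6 crossings)
3-colorings: 3 of 3^6, det 1 — not tricolorable
note: w = -4 shifts under R1 moves; the (-A^3)^(4) factor cancels that in V


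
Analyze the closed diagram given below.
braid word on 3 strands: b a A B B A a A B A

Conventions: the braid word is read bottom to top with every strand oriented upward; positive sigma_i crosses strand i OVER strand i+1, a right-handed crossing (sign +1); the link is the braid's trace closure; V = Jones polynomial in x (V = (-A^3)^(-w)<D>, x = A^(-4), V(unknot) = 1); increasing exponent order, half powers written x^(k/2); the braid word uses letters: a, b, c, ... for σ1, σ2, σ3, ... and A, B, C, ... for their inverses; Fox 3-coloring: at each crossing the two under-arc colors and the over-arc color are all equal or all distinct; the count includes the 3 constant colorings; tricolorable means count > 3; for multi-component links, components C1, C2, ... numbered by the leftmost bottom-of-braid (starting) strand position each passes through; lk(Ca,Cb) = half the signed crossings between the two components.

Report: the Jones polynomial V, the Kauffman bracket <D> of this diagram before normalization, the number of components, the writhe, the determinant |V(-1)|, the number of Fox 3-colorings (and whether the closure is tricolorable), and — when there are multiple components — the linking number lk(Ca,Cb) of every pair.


Jones polynomial: V(x) = -x^-4 + x^-3 + x^-1
<D> = A^-8 + 1 - A^4; writhe -4
components 1, writhe -4 (10 crossings)
3-colorings: 9 of 3^10, det 3 — tricolorable
note: w = -4 shifts under R1 moves; the (-A^3)^(4) factor cancels that in V


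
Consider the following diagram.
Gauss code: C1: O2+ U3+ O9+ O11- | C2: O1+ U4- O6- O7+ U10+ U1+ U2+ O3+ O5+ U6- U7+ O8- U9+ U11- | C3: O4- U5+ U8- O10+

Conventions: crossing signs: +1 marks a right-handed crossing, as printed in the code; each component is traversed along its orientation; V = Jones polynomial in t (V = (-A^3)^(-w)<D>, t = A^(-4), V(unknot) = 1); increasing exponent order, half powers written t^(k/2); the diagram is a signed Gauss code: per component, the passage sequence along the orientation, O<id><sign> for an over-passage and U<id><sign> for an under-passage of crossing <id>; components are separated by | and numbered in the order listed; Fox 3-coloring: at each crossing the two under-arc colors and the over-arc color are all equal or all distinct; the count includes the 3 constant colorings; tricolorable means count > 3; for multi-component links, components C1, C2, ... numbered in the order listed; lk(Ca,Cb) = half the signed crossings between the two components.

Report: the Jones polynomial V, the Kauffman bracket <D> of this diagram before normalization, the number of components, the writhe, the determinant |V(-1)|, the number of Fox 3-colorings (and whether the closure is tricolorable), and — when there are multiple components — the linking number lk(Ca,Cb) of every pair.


V = 1 + t + t^2 + t^3
<D> = -A^-3 - A - A^5 - A^9 (w = +3)
3 components over 11 crossings, w = +3
lk(C1,C2): +1
lk(C1,C3) = 0
linking number lk(C2,C3) = 0
9 Fox colorings among 3^11, |V(-1)| = 0: tricolorable
why: |V(-1)| = 0: so tricolorable, since 3 divides 0


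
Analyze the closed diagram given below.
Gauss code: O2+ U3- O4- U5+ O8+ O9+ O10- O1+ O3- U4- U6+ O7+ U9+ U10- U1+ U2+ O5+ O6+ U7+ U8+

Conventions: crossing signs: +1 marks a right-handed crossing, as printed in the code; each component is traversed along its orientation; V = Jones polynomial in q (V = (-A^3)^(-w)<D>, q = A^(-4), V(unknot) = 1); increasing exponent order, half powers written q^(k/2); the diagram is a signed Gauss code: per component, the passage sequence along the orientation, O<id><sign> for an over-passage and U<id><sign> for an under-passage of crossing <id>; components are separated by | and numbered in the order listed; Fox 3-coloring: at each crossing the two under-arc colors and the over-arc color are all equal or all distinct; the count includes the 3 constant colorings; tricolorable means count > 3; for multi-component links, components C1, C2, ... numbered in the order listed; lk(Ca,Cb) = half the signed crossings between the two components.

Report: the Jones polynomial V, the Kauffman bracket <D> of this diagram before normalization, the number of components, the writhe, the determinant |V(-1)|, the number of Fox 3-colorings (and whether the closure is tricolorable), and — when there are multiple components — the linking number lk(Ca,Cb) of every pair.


V = q - q^2 + 2q^3 - q^4 + q^5 - q^6
<D> = -A^-12 + A^-8 - A^-4 + 2 - A^4 + A^8 (w = +4)
1 component over 10 crossings, w = +4
3 Fox colorings among 3^10, |V(-1)| = 7: not tricolorable
why: V spans 5 powers of q: at least 5 crossings in any diagram


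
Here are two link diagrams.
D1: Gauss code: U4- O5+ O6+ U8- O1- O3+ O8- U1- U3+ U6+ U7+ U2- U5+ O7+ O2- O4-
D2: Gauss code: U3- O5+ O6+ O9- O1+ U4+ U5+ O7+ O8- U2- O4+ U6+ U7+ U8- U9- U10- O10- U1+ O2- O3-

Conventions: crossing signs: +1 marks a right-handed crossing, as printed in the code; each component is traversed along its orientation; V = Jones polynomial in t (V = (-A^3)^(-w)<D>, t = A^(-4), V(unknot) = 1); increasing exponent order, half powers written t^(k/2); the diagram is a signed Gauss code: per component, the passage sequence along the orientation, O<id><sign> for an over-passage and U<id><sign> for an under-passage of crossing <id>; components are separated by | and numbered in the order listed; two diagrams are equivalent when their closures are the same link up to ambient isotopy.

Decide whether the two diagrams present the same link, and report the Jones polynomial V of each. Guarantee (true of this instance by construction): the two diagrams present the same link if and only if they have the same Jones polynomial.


equivalent: yes
D1 (bracket 1; 8 crossings at w = 0): V = 1
V(D2) = 1  (w 0, c 10, <D> = 1)
key observation: Reidemeister moves carry D1 (8 crossings) to D2 (10)


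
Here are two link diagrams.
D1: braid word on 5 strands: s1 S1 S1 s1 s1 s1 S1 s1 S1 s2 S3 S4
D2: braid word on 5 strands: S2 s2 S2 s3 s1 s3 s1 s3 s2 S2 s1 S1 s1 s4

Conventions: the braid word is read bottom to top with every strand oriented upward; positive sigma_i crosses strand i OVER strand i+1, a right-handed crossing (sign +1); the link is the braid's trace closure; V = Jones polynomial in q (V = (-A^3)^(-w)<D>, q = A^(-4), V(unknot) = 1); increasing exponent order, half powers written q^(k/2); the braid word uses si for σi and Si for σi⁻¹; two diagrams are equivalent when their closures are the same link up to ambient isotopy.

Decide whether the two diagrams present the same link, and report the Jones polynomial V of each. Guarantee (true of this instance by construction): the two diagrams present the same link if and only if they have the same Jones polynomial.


same link: no
V(D1) = 1  [12 crossings, <D> = 1, w = 0]
V(D2) = q^2 + 2q^4 - 2q^5 + q^6 - 2q^7 + q^8  (w +6, c 14, <D> = A^-14 - 2A^-10 + A^-6 - 2A^-2 + 2A^2 + A^10)
note: 2 values of V(q) split the 2 diagrams


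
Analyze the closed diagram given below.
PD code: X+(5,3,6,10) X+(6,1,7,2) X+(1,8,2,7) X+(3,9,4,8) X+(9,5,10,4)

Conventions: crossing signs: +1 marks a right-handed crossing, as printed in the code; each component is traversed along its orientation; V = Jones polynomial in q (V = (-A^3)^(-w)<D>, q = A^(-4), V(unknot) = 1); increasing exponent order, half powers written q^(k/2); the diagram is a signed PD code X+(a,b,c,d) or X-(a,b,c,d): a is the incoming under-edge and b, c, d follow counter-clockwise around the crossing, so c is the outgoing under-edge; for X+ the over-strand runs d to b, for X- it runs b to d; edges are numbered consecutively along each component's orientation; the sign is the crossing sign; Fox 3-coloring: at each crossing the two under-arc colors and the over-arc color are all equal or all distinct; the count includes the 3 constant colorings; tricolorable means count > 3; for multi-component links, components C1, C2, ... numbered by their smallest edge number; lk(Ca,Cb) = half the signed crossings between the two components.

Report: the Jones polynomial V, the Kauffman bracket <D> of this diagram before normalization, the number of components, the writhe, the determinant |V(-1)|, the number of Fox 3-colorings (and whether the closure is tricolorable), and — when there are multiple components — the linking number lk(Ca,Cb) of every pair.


Jones polynomial: V(q) = -q^(3/2) - 2q^(7/2) + q^(9/2) - q^(11/2) + q^(13/2)
<D> = -A^-11 + A^-7 - A^-3 + 2A + A^9; writhe +5
components 2, writhe +5 (5 crossings)
linking number lk(C1,C2) = +1
3-colorings: 9 of 3^5, det 6 — tricolorable
note: w = +5 shifts under R1 moves; the (-A^3)^(-5) factor cancels that in V


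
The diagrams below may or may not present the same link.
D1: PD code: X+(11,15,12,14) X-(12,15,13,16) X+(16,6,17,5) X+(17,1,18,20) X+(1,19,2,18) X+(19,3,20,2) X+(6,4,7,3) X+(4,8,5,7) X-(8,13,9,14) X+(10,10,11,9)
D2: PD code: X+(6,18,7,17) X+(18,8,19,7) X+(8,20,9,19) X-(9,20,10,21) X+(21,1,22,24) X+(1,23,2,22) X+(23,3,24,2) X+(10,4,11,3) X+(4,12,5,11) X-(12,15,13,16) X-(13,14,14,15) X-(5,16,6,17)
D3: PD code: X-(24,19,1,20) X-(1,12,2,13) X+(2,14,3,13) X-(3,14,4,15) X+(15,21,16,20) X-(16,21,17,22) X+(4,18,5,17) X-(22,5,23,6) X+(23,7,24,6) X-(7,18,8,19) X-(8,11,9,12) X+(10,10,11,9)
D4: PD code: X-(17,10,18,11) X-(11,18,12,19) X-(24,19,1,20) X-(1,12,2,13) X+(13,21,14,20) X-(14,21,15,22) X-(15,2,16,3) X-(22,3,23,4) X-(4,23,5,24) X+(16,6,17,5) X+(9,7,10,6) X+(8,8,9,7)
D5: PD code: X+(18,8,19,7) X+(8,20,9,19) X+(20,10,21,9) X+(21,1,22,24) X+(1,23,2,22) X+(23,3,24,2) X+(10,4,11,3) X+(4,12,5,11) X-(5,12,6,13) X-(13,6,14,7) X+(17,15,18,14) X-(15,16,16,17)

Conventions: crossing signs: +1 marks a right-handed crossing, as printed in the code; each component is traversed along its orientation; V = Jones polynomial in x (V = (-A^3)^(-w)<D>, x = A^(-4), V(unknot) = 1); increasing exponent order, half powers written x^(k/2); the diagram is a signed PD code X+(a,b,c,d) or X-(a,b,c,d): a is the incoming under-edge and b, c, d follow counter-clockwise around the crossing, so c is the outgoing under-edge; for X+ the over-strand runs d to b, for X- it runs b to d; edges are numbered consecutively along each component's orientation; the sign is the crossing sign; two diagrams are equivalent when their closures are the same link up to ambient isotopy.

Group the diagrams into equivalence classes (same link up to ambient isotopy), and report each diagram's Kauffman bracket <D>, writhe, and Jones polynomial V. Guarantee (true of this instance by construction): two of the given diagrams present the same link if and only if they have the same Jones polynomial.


equivalence classes: {D1, D2, D5} | {D3} | {D4}
D1 (bracket A^-14 - 2A^-10 + A^-6 - 2A^-2 + 2A^2 + A^10; 10 crossings at w = +6): V = x^2 + 2x^4 - 2x^5 + x^6 - 2x^7 + x^8
D2 (bracket A^-20 - 2A^-16 + A^-12 - 2A^-8 + 2A^-4 + A^4; 12 crossings at w = +4): V = x^2 + 2x^4 - 2x^5 + x^6 - 2x^7 + x^8
V(D3) = 1  (w -2, c 12, <D> = A^-6)
V(D4) = -x^-7 + x^-6 - x^-5 + x^-4 + x^-2  [12 crossings, <D> = A^-4 + A^4 - A^8 + A^12 - A^16, w = -4]
D5 (bracket A^-14 - 2A^-10 + A^-6 - 2A^-2 + 2A^2 + A^10; 12 crossings at w = +6): V = x^2 + 2x^4 - 2x^5 + x^6 - 2x^7 + x^8
key observation: 3 values of V(x) split the 5 diagrams


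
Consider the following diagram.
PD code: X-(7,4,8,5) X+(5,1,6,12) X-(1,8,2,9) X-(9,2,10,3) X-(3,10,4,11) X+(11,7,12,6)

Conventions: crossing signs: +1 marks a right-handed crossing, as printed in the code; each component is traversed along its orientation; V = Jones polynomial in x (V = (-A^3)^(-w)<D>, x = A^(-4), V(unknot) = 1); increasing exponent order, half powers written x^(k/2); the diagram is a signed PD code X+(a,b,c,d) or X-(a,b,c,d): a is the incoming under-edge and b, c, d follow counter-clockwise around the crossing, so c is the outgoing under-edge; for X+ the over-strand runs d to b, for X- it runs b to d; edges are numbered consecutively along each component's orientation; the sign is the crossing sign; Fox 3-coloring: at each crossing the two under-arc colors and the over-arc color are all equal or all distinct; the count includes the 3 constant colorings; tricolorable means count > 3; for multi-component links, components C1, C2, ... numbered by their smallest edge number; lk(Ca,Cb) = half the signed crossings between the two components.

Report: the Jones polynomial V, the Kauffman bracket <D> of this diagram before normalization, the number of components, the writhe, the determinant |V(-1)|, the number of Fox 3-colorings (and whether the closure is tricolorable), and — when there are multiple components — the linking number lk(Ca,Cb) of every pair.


V(x) = x^-5 - 2x^-4 + 2x^-3 - 2x^-2 + 2x^-1 - 1 + x
bracket: A^-10 - A^-6 + 2A^-2 - 2A^2 + 2A^6 - 2A^10 + A^14, w = -2
1 component, writhe -2, over 6 crossings
det 11, colorings 3 of 3^6 — not tricolorable
observation: |V(-1)| = 11: so not tricolorable, since 3 does not divide 11


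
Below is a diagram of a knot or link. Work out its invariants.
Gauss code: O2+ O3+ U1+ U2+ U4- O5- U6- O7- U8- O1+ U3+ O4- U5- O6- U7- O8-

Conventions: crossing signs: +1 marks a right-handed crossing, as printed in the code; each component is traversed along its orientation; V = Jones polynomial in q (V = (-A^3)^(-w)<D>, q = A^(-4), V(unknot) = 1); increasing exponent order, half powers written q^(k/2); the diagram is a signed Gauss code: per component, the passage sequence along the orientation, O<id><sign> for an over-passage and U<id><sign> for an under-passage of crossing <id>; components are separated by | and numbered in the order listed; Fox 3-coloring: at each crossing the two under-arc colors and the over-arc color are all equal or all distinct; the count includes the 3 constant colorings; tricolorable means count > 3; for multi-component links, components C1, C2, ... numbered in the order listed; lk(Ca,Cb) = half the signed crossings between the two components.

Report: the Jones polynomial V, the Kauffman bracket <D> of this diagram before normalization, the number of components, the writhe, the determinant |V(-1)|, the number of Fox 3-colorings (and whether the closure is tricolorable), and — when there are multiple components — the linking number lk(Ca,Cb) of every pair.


V(q) = -q^-4 + q^-3 + q^-1
bracket: A^-2 + A^6 - A^10, w = -2
1 component, writhe -2, over 8 crossings
det 3, colorings 9 of 3^8 — tricolorable
observation: |V(-1)| = 3: so tricolorable, since 3 divides 3


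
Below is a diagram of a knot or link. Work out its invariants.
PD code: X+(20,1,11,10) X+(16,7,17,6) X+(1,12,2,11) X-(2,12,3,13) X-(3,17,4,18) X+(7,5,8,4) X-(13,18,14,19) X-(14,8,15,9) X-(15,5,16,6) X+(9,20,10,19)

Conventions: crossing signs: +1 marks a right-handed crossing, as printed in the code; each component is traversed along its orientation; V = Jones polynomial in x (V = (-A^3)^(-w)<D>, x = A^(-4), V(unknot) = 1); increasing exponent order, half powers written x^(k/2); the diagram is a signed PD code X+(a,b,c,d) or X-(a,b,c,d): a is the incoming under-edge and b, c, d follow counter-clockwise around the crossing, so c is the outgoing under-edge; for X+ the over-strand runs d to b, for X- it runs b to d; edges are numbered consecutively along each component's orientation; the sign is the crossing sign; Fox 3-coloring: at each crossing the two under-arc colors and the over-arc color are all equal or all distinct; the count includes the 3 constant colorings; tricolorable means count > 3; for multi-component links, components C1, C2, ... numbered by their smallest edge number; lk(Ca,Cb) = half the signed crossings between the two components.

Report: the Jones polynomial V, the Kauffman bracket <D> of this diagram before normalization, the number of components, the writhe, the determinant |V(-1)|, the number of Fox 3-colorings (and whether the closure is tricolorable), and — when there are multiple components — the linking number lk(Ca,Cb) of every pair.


Jones polynomial: V(x) = -x^(-1/2) - x^(1/2)
<D> = -A^-2 - A^2; writhe 0
components 2, writhe 0 (10 crossings)
linking number lk(C1,C2) = 0
3-colorings: 9 of 3^10, det 0 — tricolorable
note: the 1 component pair carries total linking 0


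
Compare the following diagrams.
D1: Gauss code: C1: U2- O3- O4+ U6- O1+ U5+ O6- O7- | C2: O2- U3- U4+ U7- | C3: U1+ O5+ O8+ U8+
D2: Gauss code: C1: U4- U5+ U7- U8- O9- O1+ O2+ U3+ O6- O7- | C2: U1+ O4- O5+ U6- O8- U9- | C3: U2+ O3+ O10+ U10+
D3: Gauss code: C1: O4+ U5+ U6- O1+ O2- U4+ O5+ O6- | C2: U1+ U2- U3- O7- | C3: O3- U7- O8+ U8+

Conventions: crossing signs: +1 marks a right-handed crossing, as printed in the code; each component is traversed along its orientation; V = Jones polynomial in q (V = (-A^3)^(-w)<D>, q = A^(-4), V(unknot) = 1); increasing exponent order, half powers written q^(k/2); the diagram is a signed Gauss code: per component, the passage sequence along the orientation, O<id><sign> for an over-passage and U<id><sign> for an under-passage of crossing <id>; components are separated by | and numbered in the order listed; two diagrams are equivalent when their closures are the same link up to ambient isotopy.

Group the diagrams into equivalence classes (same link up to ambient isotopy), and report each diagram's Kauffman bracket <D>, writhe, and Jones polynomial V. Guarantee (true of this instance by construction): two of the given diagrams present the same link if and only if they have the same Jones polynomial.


classes: {D1, D2} | {D3}
V(D1) = q^-2 + 2 + q^2  [8 crossings, <D> = A^-8 + 2 + A^8, w = 0]
V(D2) = q^-2 + 2 + q^2  [10 crossings, <D> = A^-8 + 2 + A^8, w = 0]
V(D3) = q^-3 + q^-2 + q^-1 + 1  (w 0, c 8, <D> = 1 + A^4 + A^8 + A^12)
insight: V(q) takes 2 values over 3 diagrams, fixing the grouping


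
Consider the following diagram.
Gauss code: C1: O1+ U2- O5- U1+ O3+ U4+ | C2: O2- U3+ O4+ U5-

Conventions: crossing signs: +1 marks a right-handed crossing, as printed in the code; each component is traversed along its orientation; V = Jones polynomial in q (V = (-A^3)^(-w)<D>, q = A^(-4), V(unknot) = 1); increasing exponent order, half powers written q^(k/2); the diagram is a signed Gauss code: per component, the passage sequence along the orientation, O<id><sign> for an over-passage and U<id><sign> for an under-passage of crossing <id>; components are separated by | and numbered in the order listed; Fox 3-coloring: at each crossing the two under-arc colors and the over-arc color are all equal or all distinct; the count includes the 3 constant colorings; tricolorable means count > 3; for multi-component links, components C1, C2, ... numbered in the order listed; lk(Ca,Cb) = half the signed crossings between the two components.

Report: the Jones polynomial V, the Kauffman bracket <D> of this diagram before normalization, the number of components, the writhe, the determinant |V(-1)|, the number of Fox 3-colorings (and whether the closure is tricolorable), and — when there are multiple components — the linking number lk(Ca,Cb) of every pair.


V(q) = -q^(-3/2) + q^(-1/2) - 2q^(1/2) + q^(3/2) - 2q^(5/2) + q^(7/2)
bracket: -A^-11 + 2A^-7 - A^-3 + 2A - A^5 + A^9, w = +1
2 components, writhe +1, over 5 crossings
lk(C1,C2) = 0
det 8, colorings 3 of 3^5 — not tricolorable
observation: |V(-1)| = 8: so not tricolorable, since 3 does not divide 8


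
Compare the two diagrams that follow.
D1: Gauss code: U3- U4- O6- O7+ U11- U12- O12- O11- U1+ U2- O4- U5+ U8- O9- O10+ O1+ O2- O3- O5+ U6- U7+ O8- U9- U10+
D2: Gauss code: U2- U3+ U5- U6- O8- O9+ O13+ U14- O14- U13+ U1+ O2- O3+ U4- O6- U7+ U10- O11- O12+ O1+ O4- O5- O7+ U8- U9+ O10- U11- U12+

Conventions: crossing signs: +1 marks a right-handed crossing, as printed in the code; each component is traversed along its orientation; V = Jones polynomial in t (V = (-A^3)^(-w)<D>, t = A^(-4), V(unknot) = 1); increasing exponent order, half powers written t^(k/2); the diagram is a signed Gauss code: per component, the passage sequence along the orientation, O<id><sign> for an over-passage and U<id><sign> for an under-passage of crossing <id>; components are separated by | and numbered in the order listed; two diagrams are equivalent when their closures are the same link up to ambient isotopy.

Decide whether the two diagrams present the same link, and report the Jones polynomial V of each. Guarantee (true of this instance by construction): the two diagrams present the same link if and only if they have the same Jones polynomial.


same link: yes
V(D1) = 1  [12 crossings, <D> = A^-12, w = -4]
V(D2) = 1  [14 crossings, <D> = A^-6, w = -2]
insight: all 2 diagrams share one V(t), hence one class


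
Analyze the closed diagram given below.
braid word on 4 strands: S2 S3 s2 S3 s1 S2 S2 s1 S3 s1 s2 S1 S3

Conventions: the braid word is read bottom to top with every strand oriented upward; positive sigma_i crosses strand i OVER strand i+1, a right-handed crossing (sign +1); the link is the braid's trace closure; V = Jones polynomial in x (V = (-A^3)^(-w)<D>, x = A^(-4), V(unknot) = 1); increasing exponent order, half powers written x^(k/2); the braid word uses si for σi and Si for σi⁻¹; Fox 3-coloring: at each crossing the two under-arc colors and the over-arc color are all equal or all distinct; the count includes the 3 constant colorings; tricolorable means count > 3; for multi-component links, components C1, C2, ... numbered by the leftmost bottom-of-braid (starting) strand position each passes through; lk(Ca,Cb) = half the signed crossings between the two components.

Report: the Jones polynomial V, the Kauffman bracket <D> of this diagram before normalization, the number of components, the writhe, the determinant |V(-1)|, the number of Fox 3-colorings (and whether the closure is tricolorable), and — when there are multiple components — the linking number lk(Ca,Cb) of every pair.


Jones polynomial: V(x) = -x^-6 + 2x^-5 - 4x^-4 + 5x^-3 - 4x^-2 + 5x^-1 - 3 + 2x - x^2
<D> = A^-17 - 2A^-13 + 3A^-9 - 5A^-5 + 4A^-1 - 5A^3 + 4A^7 - 2A^11 + A^15; writhe -3
components 1, writhe -3 (13 crossings)
3-colorings: 9 of 3^13, det 27 — tricolorable
note: V spans 8 powers of x: at least 8 crossings in any diagram


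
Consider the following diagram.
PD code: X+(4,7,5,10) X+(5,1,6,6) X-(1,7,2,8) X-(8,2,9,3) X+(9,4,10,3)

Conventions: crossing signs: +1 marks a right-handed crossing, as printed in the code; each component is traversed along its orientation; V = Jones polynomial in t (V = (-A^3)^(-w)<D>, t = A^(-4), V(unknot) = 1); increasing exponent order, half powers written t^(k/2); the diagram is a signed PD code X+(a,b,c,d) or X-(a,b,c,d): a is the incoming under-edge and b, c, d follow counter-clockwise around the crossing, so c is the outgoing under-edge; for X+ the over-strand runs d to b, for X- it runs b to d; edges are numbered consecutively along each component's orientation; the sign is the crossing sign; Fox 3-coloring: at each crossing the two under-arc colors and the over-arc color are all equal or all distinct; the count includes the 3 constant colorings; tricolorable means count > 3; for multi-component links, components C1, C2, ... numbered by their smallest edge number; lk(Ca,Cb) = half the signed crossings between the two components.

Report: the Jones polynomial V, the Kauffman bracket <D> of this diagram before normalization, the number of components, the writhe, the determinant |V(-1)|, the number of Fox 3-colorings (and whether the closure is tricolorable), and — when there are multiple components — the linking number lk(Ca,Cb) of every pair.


V = -t^(-1/2) - t^(1/2)
<D> = A + A^5 (w = +1)
2 components over 5 crossings, w = +1
lk(C1,C2): 0
9 Fox colorings among 3^5, |V(-1)| = 0: tricolorable
why: summing lk over 1 pair gives 0


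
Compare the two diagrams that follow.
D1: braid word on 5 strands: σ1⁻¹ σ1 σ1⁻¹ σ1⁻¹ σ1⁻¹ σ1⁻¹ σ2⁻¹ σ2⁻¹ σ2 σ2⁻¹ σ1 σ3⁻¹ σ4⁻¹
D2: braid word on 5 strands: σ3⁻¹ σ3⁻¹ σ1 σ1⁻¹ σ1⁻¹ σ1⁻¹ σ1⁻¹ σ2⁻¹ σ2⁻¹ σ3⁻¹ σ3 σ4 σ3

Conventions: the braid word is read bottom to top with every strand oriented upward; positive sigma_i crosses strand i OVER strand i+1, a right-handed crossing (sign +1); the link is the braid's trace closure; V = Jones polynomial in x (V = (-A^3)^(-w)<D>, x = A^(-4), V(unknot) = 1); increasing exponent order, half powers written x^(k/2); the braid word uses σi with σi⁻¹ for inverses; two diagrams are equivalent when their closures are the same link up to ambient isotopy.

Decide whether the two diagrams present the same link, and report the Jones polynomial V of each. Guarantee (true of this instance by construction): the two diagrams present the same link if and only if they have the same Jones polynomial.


equivalent: yes
D1 (bracket A^-15 + 2A^-7 - A^-3 + A - A^5; 13 crossings at w = -7): V = x^(-13/2) - x^(-11/2) + x^(-9/2) - 2x^(-7/2) - x^(-3/2)
D2 (bracket A^-9 + 2A^-1 - A^3 + A^7 - A^11; 13 crossings at w = -5): V = x^(-13/2) - x^(-11/2) + x^(-9/2) - 2x^(-7/2) - x^(-3/2)
key observation: all 2 diagrams share one V(x), hence one class


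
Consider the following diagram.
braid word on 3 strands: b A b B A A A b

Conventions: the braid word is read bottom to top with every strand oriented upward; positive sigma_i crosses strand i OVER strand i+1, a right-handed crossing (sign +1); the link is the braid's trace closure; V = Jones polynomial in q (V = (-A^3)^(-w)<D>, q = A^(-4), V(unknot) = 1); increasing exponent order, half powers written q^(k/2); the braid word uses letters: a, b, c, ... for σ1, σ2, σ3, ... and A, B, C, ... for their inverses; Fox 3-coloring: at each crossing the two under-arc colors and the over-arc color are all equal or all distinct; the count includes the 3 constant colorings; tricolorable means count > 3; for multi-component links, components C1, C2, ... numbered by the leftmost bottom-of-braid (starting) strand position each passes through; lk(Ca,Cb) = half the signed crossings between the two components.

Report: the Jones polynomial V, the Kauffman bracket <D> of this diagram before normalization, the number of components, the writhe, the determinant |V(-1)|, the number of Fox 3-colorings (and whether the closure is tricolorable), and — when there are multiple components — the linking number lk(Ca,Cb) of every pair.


V = q^-5 - q^-4 + 2q^-3 - q^-2 + 2q^-1 + q
<D> = A^-10 + 2A^-2 - A^2 + 2A^6 - A^10 + A^14 (w = -2)
3 components over 8 crossings, w = -2
lk(C1,C2): 0
lk(C1,C3) = -2
linking number lk(C2,C3) = +1
3 Fox colorings among 3^8, |V(-1)| = 8: not tricolorable
why: det 8 = |V(-1)|; not divisible by 3, so not tricolorable
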